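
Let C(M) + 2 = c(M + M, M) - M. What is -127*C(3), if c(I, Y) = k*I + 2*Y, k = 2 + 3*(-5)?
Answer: 9779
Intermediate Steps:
k = -13 (k = 2 - 15 = -13)
c(I, Y) = -13*I + 2*Y
C(M) = -2 - 25*M (C(M) = -2 + ((-13*(M + M) + 2*M) - M) = -2 + ((-26*M + 2*M) - M) = -2 + (-24*M - M) = -2 - 25*M)
-127*C(3) = -127*(-2 - 25*3) = -127*(-2 - 75) = -127*(-77) = 9779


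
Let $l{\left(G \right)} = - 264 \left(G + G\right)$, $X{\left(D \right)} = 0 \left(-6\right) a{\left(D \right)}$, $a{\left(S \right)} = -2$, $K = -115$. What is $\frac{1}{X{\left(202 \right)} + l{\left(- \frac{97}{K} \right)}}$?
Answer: $- \frac{115}{51216} \approx -0.0022454$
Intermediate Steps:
$X{\left(D \right)} = 0$ ($X{\left(D \right)} = 0 \left(-6\right) \left(-2\right) = 0 \left(-2\right) = 0$)
$l{\left(G \right)} = - 528 G$ ($l{\left(G \right)} = - 264 \cdot 2 G = - 528 G$)
$\frac{1}{X{\left(202 \right)} + l{\left(- \frac{97}{K} \right)}} = \frac{1}{0 - 528 \left(- \frac{97}{-115}\right)} = \frac{1}{0 - 528 \left(\left(-97\right) \left(- \frac{1}{115}\right)\right)} = \frac{1}{0 - \frac{51216}{115}} = \frac{1}{- \frac{51216}{115}} = - \frac{115}{51216}$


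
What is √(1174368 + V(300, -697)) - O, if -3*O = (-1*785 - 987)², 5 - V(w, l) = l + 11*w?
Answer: 3139984/3 + √1171770 ≈ 1.0477e+6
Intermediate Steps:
V(w, l) = 5 - l - 11*w (V(w, l) = 5 - (l + 11*w) = 5 + (-l - 11*w) = 5 - l - 11*w)
O = -3139984/3 (O = -(-1*785 - 987)²/3 = -(-785 - 987)²/3 = -⅓*(-1772)² = -⅓*3139984 = -3139984/3 ≈ -1.0467e+6)
√(1174368 + V(300, -697)) - O = √(1174368 + (5 - 1*(-697) - 11*300)) - 1*(-3139984/3) = √(1174368 + (5 + 697 - 3300)) + 3139984/3 = √(1174368 - 2598) + 3139984/3 = √1171770 + 3139984/3 = 3139984/3 + √1171770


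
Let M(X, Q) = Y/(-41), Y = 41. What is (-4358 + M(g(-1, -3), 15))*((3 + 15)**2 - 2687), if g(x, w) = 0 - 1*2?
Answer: 10300317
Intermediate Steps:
g(x, w) = -2 (g(x, w) = 0 - 2 = -2)
M(X, Q) = -1 (M(X, Q) = 41/(-41) = 41*(-1/41) = -1)
(-4358 + M(g(-1, -3), 15))*((3 + 15)**2 - 2687) = (-4358 - 1)*((3 + 15)**2 - 2687) = -4359*(18**2 - 2687) = -4359*(324 - 2687) = -4359*(-2363) = 10300317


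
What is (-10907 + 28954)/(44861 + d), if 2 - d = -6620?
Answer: 18047/51483 ≈ 0.35054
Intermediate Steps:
d = 6622 (d = 2 - 1*(-6620) = 2 + 6620 = 6622)
(-10907 + 28954)/(44861 + d) = (-10907 + 28954)/(44861 + 6622) = 18047/51483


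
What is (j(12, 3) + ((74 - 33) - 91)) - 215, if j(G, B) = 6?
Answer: -259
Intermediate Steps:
(j(12, 3) + ((74 - 33) - 91)) - 215 = (6 + ((74 - 33) - 91)) - 215 = (6 + (41 - 91)) - 215 = (6 - 50) - 215 = -44 - 215 = -259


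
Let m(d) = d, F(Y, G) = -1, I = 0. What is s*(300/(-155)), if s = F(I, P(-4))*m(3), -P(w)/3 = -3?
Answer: 180/31 ≈ 5.8064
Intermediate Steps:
P(w) = 9 (P(w) = -3*(-3) = 9)
s = -3 (s = -1*3 = -3)
s*(300/(-155)) = -900/(-155) = -900*(-1)/155 = -3*(-60/31) = 180/31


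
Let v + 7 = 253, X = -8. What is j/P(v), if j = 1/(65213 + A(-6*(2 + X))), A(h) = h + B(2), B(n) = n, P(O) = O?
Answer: 1/16051746 ≈ 6.2299e-8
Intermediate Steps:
v = 246 (v = -7 + 253 = 246)
A(h) = 2 + h (A(h) = h + 2 = 2 + h)
j = 1/65251 (j = 1/(65213 + (2 - 6*(2 - 8))) = 1/(65213 + (2 - 6*(-6))) = 1/(65213 + (2 - 1*(-36))) = 1/(65213 + (2 + 36)) = 1/(65213 + 38) = 1/65251 ≈ 1.5325e-5)
j/P(v) = (1/65251)/246 = (1/65251)*(1/246) = 1/16051746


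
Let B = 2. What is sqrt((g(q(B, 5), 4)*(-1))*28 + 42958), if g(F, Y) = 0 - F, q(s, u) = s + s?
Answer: sqrt(43070) ≈ 207.53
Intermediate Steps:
q(s, u) = 2*s
g(F, Y) = -F
sqrt((g(q(B, 5), 4)*(-1))*28 + 42958) = sqrt((-2*2*(-1))*28 + 42958) = sqrt((-1*4*(-1))*28 + 42958) = sqrt(-4*(-1)*28 + 42958) = sqrt(4*28 + 42958) = sqrt(112 + 42958) = sqrt(43070)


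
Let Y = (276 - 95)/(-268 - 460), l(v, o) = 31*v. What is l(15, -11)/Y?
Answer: -338520/181 ≈ -1870.3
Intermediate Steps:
Y = -181/728 (Y = 181/(-728) = 181*(-1/728) = -181/728 ≈ -0.24863)
l(15, -11)/Y = (31*15)/(-181/728) = 465*(-728/181) = -338520/181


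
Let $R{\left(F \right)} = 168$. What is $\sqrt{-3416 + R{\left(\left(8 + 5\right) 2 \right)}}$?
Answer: $4 i \sqrt{203} \approx 56.991 i$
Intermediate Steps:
$\sqrt{-3416 + R{\left(\left(8 + 5\right) 2 \right)}} = \sqrt{-3416 + 168} = \sqrt{-3248} = 4 i \sqrt{203}$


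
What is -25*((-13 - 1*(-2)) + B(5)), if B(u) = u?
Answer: 150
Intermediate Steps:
-25*((-13 - 1*(-2)) + B(5)) = -25*((-13 - 1*(-2)) + 5) = -25*((-13 + 2) + 5) = -25*(-11 + 5) = -25*(-6) = 150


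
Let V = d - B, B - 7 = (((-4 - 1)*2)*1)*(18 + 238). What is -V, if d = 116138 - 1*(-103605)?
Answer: -222296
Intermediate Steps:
d = 219743 (d = 116138 + 103605 = 219743)
B = -2553 (B = 7 + (((-4 - 1)*2)*1)*(18 + 238) = 7 + (-5*2*1)*256 = 7 - 10*1*256 = 7 - 10*256 = 7 - 2560 = -2553)
V = 222296 (V = 219743 - 1*(-2553) = 219743 + 2553 = 222296)
-V = -1*222296 = -222296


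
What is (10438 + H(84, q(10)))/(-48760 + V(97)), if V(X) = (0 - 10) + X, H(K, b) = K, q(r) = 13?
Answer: -10522/48673 ≈ -0.21618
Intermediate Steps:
V(X) = -10 + X
(10438 + H(84, q(10)))/(-48760 + V(97)) = (10438 + 84)/(-48760 + (-10 + 97)) = 10522/(-48760 + 87) = 10522/(-48673) = 10522*(-1/48673) = -10522/48673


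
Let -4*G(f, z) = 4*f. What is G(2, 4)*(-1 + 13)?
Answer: -24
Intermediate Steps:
G(f, z) = -f
G(2, 4)*(-1 + 13) = (-1*2)*(-1 + 13) = -2*12 = -24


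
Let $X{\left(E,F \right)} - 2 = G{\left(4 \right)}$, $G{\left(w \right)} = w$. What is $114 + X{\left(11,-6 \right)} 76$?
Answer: $570$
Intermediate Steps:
$X{\left(E,F \right)} = 6$ ($X{\left(E,F \right)} = 2 + 4 = 6$)
$114 + X{\left(11,-6 \right)} 76 = 114 + 6 \cdot 76 = 114 + 456 = 570$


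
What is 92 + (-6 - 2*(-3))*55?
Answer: 92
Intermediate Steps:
92 + (-6 - 2*(-3))*55 = 92 + (-6 + 6)*55 = 92 + 0*55 = 92 + 0 = 92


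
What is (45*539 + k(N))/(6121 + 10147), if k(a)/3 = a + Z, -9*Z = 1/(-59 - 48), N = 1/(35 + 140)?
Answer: 1362525763/913854900 ≈ 1.4910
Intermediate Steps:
N = 1/175 ≈ 0.0057143
Z = 1/963 (Z = -1/(9*(-59 - 48)) = -⅑/(-107) = -⅑*(-1/107) = 1/963 ≈ 0.0010384)
k(a) = 1/321 + 3*a (k(a) = 3*(a + 1/963) = 3*(1/963 + a) = 1/321 + 3*a)
(45*539 + k(N))/(6121 + 10147) = (45*539 + (1/321 + 3*(1/175)))/(6121 + 10147) = (24255 + (1/321 + 3/175))/16268 = (24255 + 1138/56175)*(1/16268) = (1362525763/56175)*(1/16268) = 1362525763/913854900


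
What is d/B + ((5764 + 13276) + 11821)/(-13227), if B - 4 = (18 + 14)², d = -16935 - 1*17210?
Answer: -161120341/4532452 ≈ -35.548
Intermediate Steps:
d = -34145 (d = -16935 - 17210 = -34145)
B = 1028 (B = 4 + (18 + 14)² = 4 + 32² = 4 + 1024 = 1028)
d/B + ((5764 + 13276) + 11821)/(-13227) = -34145/1028 + ((5764 + 13276) + 11821)/(-13227) = -34145*1/1028 + (19040 + 11821)*(-1/13227) = -34145/1028 + 30861*(-1/13227) = -34145/1028 - 10287/4409 = -161120341/4532452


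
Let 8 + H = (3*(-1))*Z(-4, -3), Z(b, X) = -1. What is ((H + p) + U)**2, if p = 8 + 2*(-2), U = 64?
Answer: 3969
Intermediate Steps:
p = 4 (p = 8 - 4 = 4)
H = -5 (H = -8 + (3*(-1))*(-1) = -8 - 3*(-1) = -8 + 3 = -5)
((H + p) + U)**2 = ((-5 + 4) + 64)**2 = (-1 + 64)**2 = 63**2 = 3969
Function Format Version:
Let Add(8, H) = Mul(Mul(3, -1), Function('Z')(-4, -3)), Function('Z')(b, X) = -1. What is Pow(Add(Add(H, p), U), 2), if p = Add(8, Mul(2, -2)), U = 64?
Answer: 3969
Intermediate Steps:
p = 4 (p = Add(8, -4) = 4)
H = -5 (H = Add(-8, Mul(Mul(3, -1), -1)) = Add(-8, Mul(-3, -1)) = Add(-8, 3) = -5)
Pow(Add(Add(H, p), U), 2) = Pow(Add(Add(-5, 4), 64), 2) = Pow(Add(-1, 64), 2) = Pow(63, 2) = 3969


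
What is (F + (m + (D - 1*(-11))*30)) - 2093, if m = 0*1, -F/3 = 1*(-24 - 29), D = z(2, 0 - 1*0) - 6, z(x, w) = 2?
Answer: -1724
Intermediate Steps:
D = -4 (D = 2 - 6 = -4)
F = 159 (F = -3*(-24 - 29) = -3*(-53) = 159)
m = 0
(F + (m + (D - 1*(-11))*30)) - 2093 = (159 + (0 + (-4 - 1*(-11))*30)) - 2093 = (159 + (0 + (-4 + 11)*30)) - 2093 = (159 + (0 + 7*30)) - 2093 = (159 + (0 + 210)) - 2093 = (159 + 210) - 2093 = 369 - 2093 = -1724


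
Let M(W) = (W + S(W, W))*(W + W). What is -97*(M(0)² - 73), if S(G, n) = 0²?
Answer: 7081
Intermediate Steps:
S(G, n) = 0
M(W) = 2*W² (M(W) = (W + 0)*(W + W) = W*(2*W) = 2*W²)
-97*(M(0)² - 73) = -97*((2*0²)² - 73) = -97*((2*0)² - 73) = -97*(0² - 73) = -97*(0 - 73) = -97*(-73) = 7081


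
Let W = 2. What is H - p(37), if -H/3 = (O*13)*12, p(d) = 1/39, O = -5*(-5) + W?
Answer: -492805/39 ≈ -12636.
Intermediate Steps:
O = 27 (O = -5*(-5) + 2 = 25 + 2 = 27)
p(d) = 1/39
H = -12636 (H = -3*27*13*12 = -1053*12 = -3*4212 = -12636)
H - p(37) = -12636 - 1*1/39 = -12636 - 1/39 = -492805/39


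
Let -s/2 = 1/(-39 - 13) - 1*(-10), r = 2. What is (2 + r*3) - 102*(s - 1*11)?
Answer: 41159/13 ≈ 3166.1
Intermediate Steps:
s = -519/26 (s = -2*(1/(-39 - 13) - 1*(-10)) = -2*(1/(-52) + 10) = -2*(-1/52 + 10) = -2*519/52 = -519/26 ≈ -19.962)
(2 + r*3) - 102*(s - 1*11) = (2 + 2*3) - 102*(-519/26 - 1*11) = (2 + 6) - 102*(-519/26 - 11) = 8 - 102*(-805/26) = 8 + 41055/13 = 41159/13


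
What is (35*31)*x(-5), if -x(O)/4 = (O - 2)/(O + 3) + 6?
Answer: -41230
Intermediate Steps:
x(O) = -24 - 4*(-2 + O)/(3 + O) (x(O) = -4*((O - 2)/(O + 3) + 6) = -4*((-2 + O)/(3 + O) + 6) = -4*(6 + (-2 + O)/(3 + O)) = -24 - 4*(-2 + O)/(3 + O))
(35*31)*x(-5) = (35*31)*(4*(-16 - 7*(-5))/(3 - 5)) = 1085*(4*(-16 + 35)/(-2)) = 1085*(4*(-1/2)*19) = 1085*(-38) = -41230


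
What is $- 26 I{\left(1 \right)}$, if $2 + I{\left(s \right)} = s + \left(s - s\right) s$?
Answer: $26$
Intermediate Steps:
$I{\left(s \right)} = -2 + s$ ($I{\left(s \right)} = -2 + \left(s + \left(s - s\right) s\right) = -2 + \left(s + 0 s\right) = -2 + \left(s + 0\right) = -2 + s$)
$- 26 I{\left(1 \right)} = - 26 \left(-2 + 1\right) = \left(-26\right) \left(-1\right) = 26$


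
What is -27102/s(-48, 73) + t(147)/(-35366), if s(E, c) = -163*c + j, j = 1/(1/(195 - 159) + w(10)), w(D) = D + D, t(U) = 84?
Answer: 345175080180/151704985669 ≈ 2.2753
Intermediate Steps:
w(D) = 2*D
j = 36/721 (j = 1/(1/(195 - 159) + 2*10) = 1/(1/36 + 20) = 1/(721/36) = 36/721 ≈ 0.049931)
s(E, c) = 36/721 - 163*c (s(E, c) = -163*c + 36/721 = 36/721 - 163*c)
-27102/s(-48, 73) + t(147)/(-35366) = -27102/(36/721 - 163*73) + 84/(-35366) = -27102/(36/721 - 11899) + 84*(-1/35366) = -27102/(-8579143/721) - 42/17683 = -27102*(-721/8579143) - 42/17683 = 19540542/8579143 - 42/17683 = 345175080180/151704985669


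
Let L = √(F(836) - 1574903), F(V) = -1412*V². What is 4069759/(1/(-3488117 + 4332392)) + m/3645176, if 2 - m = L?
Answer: 6262404676177428301/1822588 - I*√988416055/3645176 ≈ 3.436e+12 - 0.0086249*I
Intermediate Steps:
L = I*√988416055 (L = √(-1412*836² - 1574903) = √(-1412*698896 - 1574903) = √(-986841152 - 1574903) = √(-988416055) = I*√988416055 ≈ 31439.0*I)
m = 2 - I*√988416055 ≈ 2.0 - 31439.0*I
4069759/(1/(-3488117 + 4332392)) + m/3645176 = 4069759/(1/(-3488117 + 4332392)) + (2 - I*√988416055)/3645176 = 4069759/(1/844275) + (2 - I*√988416055)*(1/3645176) = 4069759/(1/844275) + (1/1822588 - I*√988416055/3645176) = 4069759*844275 + (1/1822588 - I*√988416055/3645176) = 3435995779725 + (1/1822588 - I*√988416055/3645176) = 6262404676177428301/1822588 - I*√988416055/3645176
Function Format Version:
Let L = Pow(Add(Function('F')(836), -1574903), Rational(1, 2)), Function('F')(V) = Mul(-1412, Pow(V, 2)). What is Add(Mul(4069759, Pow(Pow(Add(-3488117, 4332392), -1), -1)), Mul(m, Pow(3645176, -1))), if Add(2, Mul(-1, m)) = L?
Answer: Add(Rational(6262404676177428301, 1822588), Mul(Rational(-1, 3645176), I, Pow(988416055, Rational(1, 2)))) ≈ Add(3.4360e+12, Mul(-0.0086249, I))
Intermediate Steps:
L = Mul(I, Pow(988416055, Rational(1, 2))) (L = Pow(Add(Mul(-1412, Pow(836, 2)), -1574903), Rational(1, 2)) = Pow(Add(Mul(-1412, 698896), -1574903), Rational(1, 2)) = Pow(Add(-986841152, -1574903), Rational(1, 2)) = Pow(-988416055, Rational(1, 2)) = Mul(I, Pow(988416055, Rational(1, 2))) ≈ Mul(31439., I))
m = Add(2, Mul(-1, I, Pow(988416055, Rational(1, 2)))) (m = Add(2, Mul(-1, Mul(I, Pow(988416055, Rational(1, 2))))) = Add(2, Mul(-1, I, Pow(988416055, Rational(1, 2)))) ≈ Add(2.0000, Mul(-31439., I)))
Add(Mul(4069759, Pow(Pow(Add(-3488117, 4332392), -1), -1)), Mul(m, Pow(3645176, -1))) = Add(Mul(4069759, Pow(Pow(Add(-3488117, 4332392), -1), -1)), Mul(Add(2, Mul(-1, I, Pow(988416055, Rational(1, 2)))), Pow(3645176, -1))) = Add(Mul(4069759, Pow(Pow(844275, -1), -1)), Mul(Add(2, Mul(-1, I, Pow(988416055, Rational(1, 2)))), Rational(1, 3645176))) = Add(Mul(4069759, Pow(Rational(1, 844275), -1)), Add(Rational(1, 1822588), Mul(Rational(-1, 3645176), I, Pow(988416055, Rational(1, 2))))) = Add(Mul(4069759, 844275), Add(Rational(1, 1822588), Mul(Rational(-1, 3645176), I, Pow(988416055, Rational(1, 2))))) = Add(3435995779725, Add(Rational(1, 1822588), Mul(Rational(-1, 3645176), I, Pow(988416055, Rational(1, 2))))) = Add(Rational(6262404676177428301, 1822588), Mul(Rational(-1, 3645176), I, Pow(988416055, Rational(1, 2))))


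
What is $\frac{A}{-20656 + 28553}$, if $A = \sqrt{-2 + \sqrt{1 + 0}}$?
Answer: $\frac{i}{7897} \approx 0.00012663 i$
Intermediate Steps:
$A = i$ ($A = \sqrt{-2 + \sqrt{1}} = \sqrt{-2 + 1} = \sqrt{-1} = i \approx 1.0 i$)
$\frac{A}{-20656 + 28553} = \frac{i}{-20656 + 28553} = \frac{i}{7897}$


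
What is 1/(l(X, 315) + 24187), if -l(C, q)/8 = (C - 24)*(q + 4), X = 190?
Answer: -1/399445 ≈ -2.5035e-6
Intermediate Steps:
l(C, q) = -8*(-24 + C)*(4 + q) (l(C, q) = -8*(C - 24)*(q + 4) = -8*(-24 + C)*(4 + q))
1/(l(X, 315) + 24187) = 1/((768 - 32*190 + 192*315 - 8*190*315) + 24187) = 1/((768 - 6080 + 60480 - 478800) + 24187) = 1/(-423632 + 24187) = 1/(-399445) = -1/399445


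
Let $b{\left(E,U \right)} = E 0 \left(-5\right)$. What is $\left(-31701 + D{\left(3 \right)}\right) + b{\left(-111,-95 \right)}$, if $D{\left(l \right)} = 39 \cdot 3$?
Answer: $-31584$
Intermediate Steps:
$D{\left(l \right)} = 117$
$b{\left(E,U \right)} = 0$ ($b{\left(E,U \right)} = 0 \left(-5\right) = 0$)
$\left(-31701 + D{\left(3 \right)}\right) + b{\left(-111,-95 \right)} = \left(-31701 + 117\right) + 0 = -31584 + 0 = -31584$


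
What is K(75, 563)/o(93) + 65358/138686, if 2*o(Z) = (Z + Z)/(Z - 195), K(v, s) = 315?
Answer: -741650481/2149633 ≈ -345.01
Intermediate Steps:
o(Z) = Z/(-195 + Z) (o(Z) = ((Z + Z)/(Z - 195))/2 = ((2*Z)/(-195 + Z))/2 = (2*Z/(-195 + Z))/2 = Z/(-195 + Z))
K(75, 563)/o(93) + 65358/138686 = 315/((93/(-195 + 93))) + 65358/138686 = 315/((93/(-102))) + 65358*(1/138686) = 315/((93*(-1/102))) + 32679/69343 = 315/(-31/34) + 32679/69343 = 315*(-34/31) + 32679/69343 = -10710/31 + 32679/69343 = -741650481/2149633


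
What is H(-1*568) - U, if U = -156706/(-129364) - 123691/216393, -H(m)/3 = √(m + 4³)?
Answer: -8954459467/13996732026 - 18*I*√14 ≈ -0.63975 - 67.35*I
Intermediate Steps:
H(m) = -3*√(64 + m) (H(m) = -3*√(m + 4³) = -3*√(m + 64) = -3*√(64 + m))
U = 8954459467/13996732026 (U = -156706*(-1/129364) - 123691*1/216393 = 78353/64682 - 123691/216393 = 8954459467/13996732026 ≈ 0.63975)
H(-1*568) - U = -3*√(64 - 1*568) - 1*8954459467/13996732026 = -3*√(64 - 568) - 8954459467/13996732026 = -18*I*√14 - 8954459467/13996732026 = -8954459467/13996732026 - 18*I*√14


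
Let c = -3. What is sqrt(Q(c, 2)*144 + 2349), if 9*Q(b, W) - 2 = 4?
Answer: sqrt(2445) ≈ 49.447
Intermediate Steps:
Q(b, W) = 2/3 (Q(b, W) = 2/9 + (1/9)*4 = 2/9 + 4/9 = 2/3)
sqrt(Q(c, 2)*144 + 2349) = sqrt((2/3)*144 + 2349) = sqrt(96 + 2349) = sqrt(2445)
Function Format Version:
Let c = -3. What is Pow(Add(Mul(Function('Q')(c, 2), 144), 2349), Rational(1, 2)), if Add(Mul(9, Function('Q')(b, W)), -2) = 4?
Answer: Pow(2445, Rational(1, 2)) ≈ 49.447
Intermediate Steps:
Function('Q')(b, W) = Rational(2, 3) (Function('Q')(b, W) = Add(Rational(2, 9), Mul(Rational(1, 9), 4)) = Add(Rational(2, 9), Rational(4, 9)) = Rational(2, 3))
Pow(Add(Mul(Function('Q')(c, 2), 144), 2349), Rational(1, 2)) = Pow(Add(Mul(Rational(2, 3), 144), 2349), Rational(1, 2)) = Pow(Add(96, 2349), Rational(1, 2)) = Pow(2445, Rational(1, 2))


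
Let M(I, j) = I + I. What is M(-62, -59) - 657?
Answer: -781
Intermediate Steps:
M(I, j) = 2*I
M(-62, -59) - 657 = 2*(-62) - 657 = -124 - 657 = -781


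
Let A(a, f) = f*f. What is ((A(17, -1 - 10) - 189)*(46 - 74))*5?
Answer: 9520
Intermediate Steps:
A(a, f) = f**2
((A(17, -1 - 10) - 189)*(46 - 74))*5 = (((-1 - 10)**2 - 189)*(46 - 74))*5 = (((-11)**2 - 189)*(-28))*5 = ((121 - 189)*(-28))*5 = -68*(-28)*5 = 1904*5 = 9520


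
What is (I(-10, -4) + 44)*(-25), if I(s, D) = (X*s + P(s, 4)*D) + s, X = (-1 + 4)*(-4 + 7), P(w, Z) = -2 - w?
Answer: 2200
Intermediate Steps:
X = 9 (X = 3*3 = 9)
I(s, D) = 10*s + D*(-2 - s) (I(s, D) = (9*s + (-2 - s)*D) + s = (9*s + D*(-2 - s)) + s = 10*s + D*(-2 - s))
(I(-10, -4) + 44)*(-25) = ((10*(-10) - 1*(-4)*(2 - 10)) + 44)*(-25) = ((-100 - 1*(-4)*(-8)) + 44)*(-25) = ((-100 - 32) + 44)*(-25) = (-132 + 44)*(-25) = -88*(-25) = 2200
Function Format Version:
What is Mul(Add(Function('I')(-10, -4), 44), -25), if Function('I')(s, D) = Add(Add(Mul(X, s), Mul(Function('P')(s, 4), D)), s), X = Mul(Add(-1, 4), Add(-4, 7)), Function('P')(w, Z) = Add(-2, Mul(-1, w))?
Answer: 2200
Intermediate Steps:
X = 9 (X = Mul(3, 3) = 9)
Function('I')(s, D) = Add(Mul(10, s), Mul(D, Add(-2, Mul(-1, s)))) (Function('I')(s, D) = Add(Add(Mul(9, s), Mul(Add(-2, Mul(-1, s)), D)), s) = Add(Add(Mul(9, s), Mul(D, Add(-2, Mul(-1, s)))), s) = Add(Mul(10, s), Mul(D, Add(-2, Mul(-1, s)))))
Mul(Add(Function('I')(-10, -4), 44), -25) = Mul(Add(Add(Mul(10, -10), Mul(-1, -4, Add(2, -10))), 44), -25) = Mul(Add(Add(-100, Mul(-1, -4, -8)), 44), -25) = Mul(Add(Add(-100, -32), 44), -25) = Mul(Add(-132, 44), -25) = Mul(-88, -25) = 2200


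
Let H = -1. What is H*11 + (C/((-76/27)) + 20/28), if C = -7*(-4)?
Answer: -2691/133 ≈ -20.233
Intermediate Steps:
C = 28
H*11 + (C/((-76/27)) + 20/28) = -1*11 + (28/((-76/27)) + 20/28) = -11 + (28/((-76*1/27)) + 20*(1/28)) = -11 + (28/(-76/27) + 5/7) = -11 + (28*(-27/76) + 5/7) = -11 + (-189/19 + 5/7) = -11 - 1228/133 = -2691/133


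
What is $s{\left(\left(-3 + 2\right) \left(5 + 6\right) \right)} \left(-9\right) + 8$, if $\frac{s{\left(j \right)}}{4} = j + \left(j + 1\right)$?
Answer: $764$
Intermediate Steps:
$s{\left(j \right)} = 4 + 8 j$ ($s{\left(j \right)} = 4 \left(j + \left(j + 1\right)\right) = 4 \left(j + \left(1 + j\right)\right) = 4 \left(1 + 2 j\right) = 4 + 8 j$)
$s{\left(\left(-3 + 2\right) \left(5 + 6\right) \right)} \left(-9\right) + 8 = \left(4 + 8 \left(-3 + 2\right) \left(5 + 6\right)\right) \left(-9\right) + 8 = \left(4 + 8 \left(\left(-1\right) 11\right)\right) \left(-9\right) + 8 = \left(4 + 8 \left(-11\right)\right) \left(-9\right) + 8 = \left(4 - 88\right) \left(-9\right) + 8 = \left(-84\right) \left(-9\right) + 8 = 756 + 8 = 764$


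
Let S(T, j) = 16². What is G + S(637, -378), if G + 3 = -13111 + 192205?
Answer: 179347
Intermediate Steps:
S(T, j) = 256
G = 179091 (G = -3 + (-13111 + 192205) = -3 + 179094 = 179091)
G + S(637, -378) = 179091 + 256 = 179347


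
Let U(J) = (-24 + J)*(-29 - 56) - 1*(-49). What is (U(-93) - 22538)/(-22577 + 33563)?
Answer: -6272/5493 ≈ -1.1418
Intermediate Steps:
U(J) = 2089 - 85*J (U(J) = (-24 + J)*(-85) + 49 = (2040 - 85*J) + 49 = 2089 - 85*J)
(U(-93) - 22538)/(-22577 + 33563) = ((2089 - 85*(-93)) - 22538)/(-22577 + 33563) = ((2089 + 7905) - 22538)/10986 = (9994 - 22538)*(1/10986) = -12544*1/10986 = -6272/5493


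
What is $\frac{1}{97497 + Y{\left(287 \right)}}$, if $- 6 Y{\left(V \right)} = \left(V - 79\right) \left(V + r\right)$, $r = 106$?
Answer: $\frac{1}{83873} \approx 1.1923 \cdot 10^{-5}$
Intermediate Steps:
$Y{\left(V \right)} = - \frac{\left(-79 + V\right) \left(106 + V\right)}{6}$ ($Y{\left(V \right)} = - \frac{\left(V - 79\right) \left(V + 106\right)}{6} = - \frac{\left(-79 + V\right) \left(106 + V\right)}{6}$)
$\frac{1}{97497 + Y{\left(287 \right)}} = \frac{1}{97497 - \left(- \frac{625}{6} + \frac{82369}{6}\right)} = \frac{1}{97497 - 13624} = \frac{1}{83873}$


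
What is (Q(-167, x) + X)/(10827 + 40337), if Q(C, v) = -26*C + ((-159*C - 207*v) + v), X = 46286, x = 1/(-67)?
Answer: 5171333/3427988 ≈ 1.5086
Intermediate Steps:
x = -1/67 ≈ -0.014925
Q(C, v) = -206*v - 185*C (Q(C, v) = -26*C + ((-207*v - 159*C) + v) = -26*C + (-206*v - 159*C) = -206*v - 185*C)
(Q(-167, x) + X)/(10827 + 40337) = ((-206*(-1/67) - 185*(-167)) + 46286)/(10827 + 40337) = ((206/67 + 30895) + 46286)/51164 = (2070171/67 + 46286)*(1/51164) = (5171333/67)*(1/51164) = 5171333/3427988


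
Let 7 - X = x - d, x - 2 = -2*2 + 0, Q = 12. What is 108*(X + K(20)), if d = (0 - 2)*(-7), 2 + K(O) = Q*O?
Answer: 28188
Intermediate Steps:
K(O) = -2 + 12*O
d = 14 (d = -2*(-7) = 14)
x = -2 (x = 2 + (-2*2 + 0) = 2 + (-4 + 0) = 2 - 4 = -2)
X = 23 (X = 7 - (-2 - 1*14) = 7 - (-2 - 14) = 7 - 1*(-16) = 7 + 16 = 23)
108*(X + K(20)) = 108*(23 + (-2 + 12*20)) = 108*(23 + (-2 + 240)) = 108*(23 + 238) = 108*261 = 28188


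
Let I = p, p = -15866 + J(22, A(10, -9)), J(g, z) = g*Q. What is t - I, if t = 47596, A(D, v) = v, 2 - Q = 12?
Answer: 63682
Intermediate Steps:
Q = -10 (Q = 2 - 1*12 = 2 - 12 = -10)
J(g, z) = -10*g (J(g, z) = g*(-10) = -10*g)
p = -16086 (p = -15866 - 10*22 = -15866 - 220 = -16086)
I = -16086
t - I = 47596 - 1*(-16086) = 47596 + 16086 = 63682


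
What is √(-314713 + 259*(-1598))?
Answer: 9*I*√8995 ≈ 853.58*I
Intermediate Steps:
√(-314713 + 259*(-1598)) = √(-314713 - 413882) = √(-728595) = 9*I*√8995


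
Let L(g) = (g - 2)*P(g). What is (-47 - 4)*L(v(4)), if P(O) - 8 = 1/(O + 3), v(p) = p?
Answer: -5814/7 ≈ -830.57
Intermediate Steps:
P(O) = 8 + 1/(3 + O) (P(O) = 8 + 1/(O + 3) = 8 + 1/(3 + O))
L(g) = (-2 + g)*(25 + 8*g)/(3 + g) (L(g) = (g - 2)*((25 + 8*g)/(3 + g)) = (-2 + g)*((25 + 8*g)/(3 + g)) = (-2 + g)*(25 + 8*g)/(3 + g))
(-47 - 4)*L(v(4)) = (-47 - 4)*((-2 + 4)*(25 + 8*4)/(3 + 4)) = -51*2*(25 + 32)/7 = -51*2*57/7 = -51*114/7 = -5814/7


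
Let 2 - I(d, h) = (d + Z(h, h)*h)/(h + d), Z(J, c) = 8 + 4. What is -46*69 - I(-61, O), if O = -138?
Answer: -630307/199 ≈ -3167.4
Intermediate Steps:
Z(J, c) = 12
I(d, h) = 2 - (d + 12*h)/(d + h) (I(d, h) = 2 - (d + 12*h)/(h + d) = 2 - (d + 12*h)/(d + h))
-46*69 - I(-61, O) = -46*69 - (-61 - 10*(-138))/(-61 - 138) = -3174 - (-61 + 1380)/(-199) = -3174 - (-1)*1319/199 = -3174 - 1*(-1319/199) = -3174 + 1319/199 = -630307/199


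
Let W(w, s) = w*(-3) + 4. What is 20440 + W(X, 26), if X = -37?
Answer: 20555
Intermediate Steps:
W(w, s) = 4 - 3*w (W(w, s) = -3*w + 4 = 4 - 3*w)
20440 + W(X, 26) = 20440 + (4 - 3*(-37)) = 20440 + (4 + 111) = 20440 + 115 = 20555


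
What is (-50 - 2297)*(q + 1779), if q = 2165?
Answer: -9256568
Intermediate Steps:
(-50 - 2297)*(q + 1779) = (-50 - 2297)*(2165 + 1779) = -2347*3944 = -9256568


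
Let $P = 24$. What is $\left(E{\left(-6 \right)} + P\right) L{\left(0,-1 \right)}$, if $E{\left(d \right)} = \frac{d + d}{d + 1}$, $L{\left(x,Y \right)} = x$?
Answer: $0$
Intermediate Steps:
$E{\left(d \right)} = \frac{2 d}{1 + d}$
$\left(E{\left(-6 \right)} + P\right) L{\left(0,-1 \right)} = \left(2 \left(-6\right) \frac{1}{1 - 6} + 24\right) 0 = \left(2 \left(-6\right) \frac{1}{-5} + 24\right) 0 = \left(2 \left(-6\right) \left(- \frac{1}{5}\right) + 24\right) 0 = \left(\frac{12}{5} + 24\right) 0 = \frac{132}{5} \cdot 0 = 0$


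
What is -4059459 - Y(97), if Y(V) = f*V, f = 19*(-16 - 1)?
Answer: -4028128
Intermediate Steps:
f = -323 (f = 19*(-17) = -323)
Y(V) = -323*V
-4059459 - Y(97) = -4059459 - (-323)*97 = -4059459 - 1*(-31331) = -4059459 + 31331 = -4028128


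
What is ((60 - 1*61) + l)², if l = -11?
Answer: 144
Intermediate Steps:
((60 - 1*61) + l)² = ((60 - 1*61) - 11)² = ((60 - 61) - 11)² = (-1 - 11)² = (-12)² = 144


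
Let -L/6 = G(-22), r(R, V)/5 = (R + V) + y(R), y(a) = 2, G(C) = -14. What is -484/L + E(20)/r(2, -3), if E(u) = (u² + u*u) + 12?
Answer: 16447/105 ≈ 156.64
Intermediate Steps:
E(u) = 12 + 2*u² (E(u) = (u² + u²) + 12 = 2*u² + 12 = 12 + 2*u²)
r(R, V) = 10 + 5*R + 5*V (r(R, V) = 5*((R + V) + 2) = 5*(2 + R + V) = 10 + 5*R + 5*V)
L = 84 (L = -6*(-14) = 84)
-484/L + E(20)/r(2, -3) = -484/84 + (12 + 2*20²)/(10 + 5*2 + 5*(-3)) = -484*1/84 + (12 + 2*400)/(10 + 10 - 15) = -121/21 + (12 + 800)/5 = -121/21 + 812*(⅕) = -121/21 + 812/5 = 16447/105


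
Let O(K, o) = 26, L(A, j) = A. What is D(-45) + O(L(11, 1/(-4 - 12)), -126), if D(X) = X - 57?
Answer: -76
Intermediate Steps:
D(X) = -57 + X
D(-45) + O(L(11, 1/(-4 - 12)), -126) = (-57 - 45) + 26 = -102 + 26 = -76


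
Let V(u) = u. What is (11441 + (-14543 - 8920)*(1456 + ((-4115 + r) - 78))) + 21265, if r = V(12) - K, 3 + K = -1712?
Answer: 23730336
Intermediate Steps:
K = -1715 (K = -3 - 1712 = -1715)
r = 1727 (r = 12 - 1*(-1715) = 12 + 1715 = 1727)
(11441 + (-14543 - 8920)*(1456 + ((-4115 + r) - 78))) + 21265 = (11441 + (-14543 - 8920)*(1456 + ((-4115 + 1727) - 78))) + 21265 = (11441 - 23463*(1456 + (-2388 - 78))) + 21265 = (11441 - 23463*(1456 - 2466)) + 21265 = (11441 - 23463*(-1010)) + 21265 = (11441 + 23697630) + 21265 = 23709071 + 21265 = 23730336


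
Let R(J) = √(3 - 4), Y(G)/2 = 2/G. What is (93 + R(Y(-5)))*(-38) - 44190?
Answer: -47724 - 38*I ≈ -47724.0 - 38.0*I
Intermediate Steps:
Y(G) = 4/G (Y(G) = 2*(2/G) = 4/G)
R(J) = I (R(J) = √(-1) = I)
(93 + R(Y(-5)))*(-38) - 44190 = (93 + I)*(-38) - 44190 = (-3534 - 38*I) - 44190 = -47724 - 38*I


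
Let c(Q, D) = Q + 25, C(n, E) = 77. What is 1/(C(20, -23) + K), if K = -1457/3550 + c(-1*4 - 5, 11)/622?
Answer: 1104050/84587123 ≈ 0.013052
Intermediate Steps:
c(Q, D) = 25 + Q
K = -424727/1104050 (K = -1457/3550 + (25 + (-1*4 - 5))/622 = -1457*1/3550 + (25 + (-4 - 5))*(1/622) = -1457/3550 + (25 - 9)*(1/622) = -1457/3550 + 16*(1/622) = -1457/3550 + 8/311 = -424727/1104050 ≈ -0.38470)
1/(C(20, -23) + K) = 1/(77 - 424727/1104050) = 1/(84587123/1104050) = 1104050/84587123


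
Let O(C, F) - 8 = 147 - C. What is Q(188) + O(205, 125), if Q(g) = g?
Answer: 138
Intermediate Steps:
O(C, F) = 155 - C (O(C, F) = 8 + (147 - C) = 155 - C)
Q(188) + O(205, 125) = 188 + (155 - 1*205) = 188 + (155 - 205) = 188 - 50 = 138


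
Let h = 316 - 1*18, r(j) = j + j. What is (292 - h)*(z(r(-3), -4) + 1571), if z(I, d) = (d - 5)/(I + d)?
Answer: -47157/5 ≈ -9431.4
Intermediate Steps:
r(j) = 2*j
z(I, d) = (-5 + d)/(I + d)
h = 298 (h = 316 - 18 = 298)
(292 - h)*(z(r(-3), -4) + 1571) = (292 - 1*298)*((-5 - 4)/(2*(-3) - 4) + 1571) = (292 - 298)*(-9/(-6 - 4) + 1571) = -6*(-9/(-10) + 1571) = -6*(-⅒*(-9) + 1571) = -6*(9/10 + 1571) = -6*15719/10 = -47157/5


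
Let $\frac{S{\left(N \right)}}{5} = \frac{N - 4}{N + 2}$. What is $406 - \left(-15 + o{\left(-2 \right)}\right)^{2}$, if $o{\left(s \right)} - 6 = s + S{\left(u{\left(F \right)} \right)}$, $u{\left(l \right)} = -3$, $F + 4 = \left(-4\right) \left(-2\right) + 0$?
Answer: $-170$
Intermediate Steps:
$F = 4$ ($F = -4 + \left(\left(-4\right) \left(-2\right) + 0\right) = -4 + \left(8 + 0\right) = -4 + 8 = 4$)
$S{\left(N \right)} = \frac{5 \left(-4 + N\right)}{2 + N}$ ($S{\left(N \right)} = 5 \frac{N - 4}{N + 2} = 5 \frac{-4 + N}{2 + N} = \frac{5 \left(-4 + N\right)}{2 + N}$)
$o{\left(s \right)} = 41 + s$ ($o{\left(s \right)} = 6 + \left(s + \frac{5 \left(-4 - 3\right)}{2 - 3}\right) = 6 + \left(s + 5 \frac{1}{-1} \left(-7\right)\right) = 6 + \left(s + 5 \left(-1\right) \left(-7\right)\right) = 6 + \left(s + 35\right) = 6 + \left(35 + s\right) = 41 + s$)
$406 - \left(-15 + o{\left(-2 \right)}\right)^{2} = 406 - \left(-15 + \left(41 - 2\right)\right)^{2} = 406 - \left(-15 + 39\right)^{2} = 406 - 24^{2} = 406 - 576 = -170$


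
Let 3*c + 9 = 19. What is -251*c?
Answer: -2510/3 ≈ -836.67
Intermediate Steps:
c = 10/3 (c = -3 + (⅓)*19 = -3 + 19/3 = 10/3 ≈ 3.3333)
-251*c = -251*10/3 = -2510/3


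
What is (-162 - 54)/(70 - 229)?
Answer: 72/53 ≈ 1.3585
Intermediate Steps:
(-162 - 54)/(70 - 229) = -216/(-159) = -216*(-1/159) = 72/53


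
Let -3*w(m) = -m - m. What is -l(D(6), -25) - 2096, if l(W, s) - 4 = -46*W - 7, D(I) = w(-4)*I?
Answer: -2829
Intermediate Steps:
w(m) = 2*m/3 (w(m) = -(-m - m)/3 = -(-2)*m/3 = 2*m/3)
D(I) = -8*I/3 (D(I) = ((⅔)*(-4))*I = -8*I/3)
l(W, s) = -3 - 46*W (l(W, s) = 4 + (-46*W - 7) = 4 + (-7 - 46*W) = -3 - 46*W)
-l(D(6), -25) - 2096 = -(-3 - (-368)*6/3) - 2096 = -(-3 - 46*(-16)) - 2096 = -(-3 + 736) - 2096 = -1*733 - 2096 = -733 - 2096 = -2829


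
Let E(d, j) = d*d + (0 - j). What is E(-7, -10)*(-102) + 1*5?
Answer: -6013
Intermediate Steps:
E(d, j) = d**2 - j
E(-7, -10)*(-102) + 1*5 = ((-7)**2 - 1*(-10))*(-102) + 1*5 = (49 + 10)*(-102) + 5 = 59*(-102) + 5 = -6018 + 5 = -6013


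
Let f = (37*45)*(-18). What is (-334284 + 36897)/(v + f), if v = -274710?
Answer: 99129/101560 ≈ 0.97606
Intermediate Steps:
f = -29970 (f = 1665*(-18) = -29970)
(-334284 + 36897)/(v + f) = (-334284 + 36897)/(-274710 - 29970) = -297387/(-304680) = -297387*(-1/304680) = 99129/101560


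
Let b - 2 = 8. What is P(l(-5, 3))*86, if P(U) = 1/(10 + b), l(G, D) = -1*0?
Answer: 43/10 ≈ 4.3000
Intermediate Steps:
b = 10 (b = 2 + 8 = 10)
l(G, D) = 0
P(U) = 1/20 (P(U) = 1/(10 + 10) = 1/20)
P(l(-5, 3))*86 = (1/20)*86 = 43/10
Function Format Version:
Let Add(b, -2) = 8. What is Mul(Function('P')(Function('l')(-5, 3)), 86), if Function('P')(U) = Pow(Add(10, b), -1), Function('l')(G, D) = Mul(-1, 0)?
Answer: Rational(43, 10) ≈ 4.3000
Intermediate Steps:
b = 10 (b = Add(2, 8) = 10)
Function('l')(G, D) = 0
Function('P')(U) = Rational(1, 20) (Function('P')(U) = Pow(Add(10, 10), -1) = Pow(20, -1) = Rational(1, 20))
Mul(Function('P')(Function('l')(-5, 3)), 86) = Mul(Rational(1, 20), 86) = Rational(43, 10)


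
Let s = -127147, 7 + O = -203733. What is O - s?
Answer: -76593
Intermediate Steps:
O = -203740 (O = -7 - 203733 = -203740)
O - s = -203740 - 1*(-127147) = -203740 + 127147 = -76593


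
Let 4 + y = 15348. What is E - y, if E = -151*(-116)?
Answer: 2172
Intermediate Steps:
y = 15344 (y = -4 + 15348 = 15344)
E = 17516
E - y = 17516 - 1*15344 = 17516 - 15344 = 2172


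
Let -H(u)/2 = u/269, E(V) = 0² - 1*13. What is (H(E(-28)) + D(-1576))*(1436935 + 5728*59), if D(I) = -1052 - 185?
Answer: -590552826849/269 ≈ -2.1954e+9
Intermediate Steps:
E(V) = -13 (E(V) = 0 - 13 = -13)
D(I) = -1237
H(u) = -2*u/269
(H(E(-28)) + D(-1576))*(1436935 + 5728*59) = (-2/269*(-13) - 1237)*(1436935 + 5728*59) = (26/269 - 1237)*(1436935 + 337952) = -332727/269*1774887 = -590552826849/269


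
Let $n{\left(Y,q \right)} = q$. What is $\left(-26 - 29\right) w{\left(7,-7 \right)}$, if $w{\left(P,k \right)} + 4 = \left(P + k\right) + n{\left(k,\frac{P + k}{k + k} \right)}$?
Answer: $220$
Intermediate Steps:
$w{\left(P,k \right)} = -4 + P + k + \frac{P + k}{2 k}$ ($w{\left(P,k \right)} = -4 + \left(\left(P + k\right) + \frac{P + k}{k + k}\right) = -4 + \left(\left(P + k\right) + \frac{P + k}{2 k}\right) = -4 + \left(P + k + \frac{P + k}{2 k}\right) = -4 + P + k + \frac{P + k}{2 k}$)
$\left(-26 - 29\right) w{\left(7,-7 \right)} = \left(-26 - 29\right) \left(- \frac{7}{2} + 7 - 7 + \frac{1}{2} \cdot 7 \frac{1}{-7}\right) = - 55 \left(- \frac{7}{2} + 7 - 7 + \frac{1}{2} \cdot 7 \left(- \frac{1}{7}\right)\right) = - 55 \left(- \frac{7}{2} + 7 - 7 - \frac{1}{2}\right) = \left(-55\right) \left(-4\right) = 220$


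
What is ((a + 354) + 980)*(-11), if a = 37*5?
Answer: -16709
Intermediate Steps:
a = 185
((a + 354) + 980)*(-11) = ((185 + 354) + 980)*(-11) = (539 + 980)*(-11) = 1519*(-11) = -16709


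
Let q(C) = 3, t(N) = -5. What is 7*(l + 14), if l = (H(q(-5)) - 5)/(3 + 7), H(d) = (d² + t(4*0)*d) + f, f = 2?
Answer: 917/10 ≈ 91.700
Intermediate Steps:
H(d) = 2 + d² - 5*d (H(d) = (d² - 5*d) + 2 = 2 + d² - 5*d)
l = -9/10 (l = ((2 + 3² - 5*3) - 5)/(3 + 7) = ((2 + 9 - 15) - 5)/10 = (-4 - 5)*(⅒) = -9*⅒ = -9/10 ≈ -0.90000)
7*(l + 14) = 7*(-9/10 + 14) = 7*(131/10) = 917/10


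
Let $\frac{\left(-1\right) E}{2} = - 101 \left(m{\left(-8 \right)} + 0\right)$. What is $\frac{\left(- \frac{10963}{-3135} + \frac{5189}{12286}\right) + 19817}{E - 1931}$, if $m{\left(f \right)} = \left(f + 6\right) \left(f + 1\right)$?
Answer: $\frac{40180769437}{1818389430} \approx 22.097$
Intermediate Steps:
$m{\left(f \right)} = \left(1 + f\right) \left(6 + f\right)$ ($m{\left(f \right)} = \left(6 + f\right) \left(1 + f\right) = \left(1 + f\right) \left(6 + f\right)$)
$E = 2828$ ($E = - 2 \left(- 101 \left(\left(6 + \left(-8\right)^{2} + 7 \left(-8\right)\right) + 0\right)\right) = - 2 \left(- 101 \left(\left(6 + 64 - 56\right) + 0\right)\right) = - 2 \left(- 101 \left(14 + 0\right)\right) = - 2 \left(\left(-101\right) 14\right) = \left(-2\right) \left(-1414\right) = 2828$)
$\frac{\left(- \frac{10963}{-3135} + \frac{5189}{12286}\right) + 19817}{E - 1931} = \frac{\left(- \frac{10963}{-3135} + \frac{5189}{12286}\right) + 19817}{2828 - 1931} = \frac{\left(\left(-10963\right) \left(- \frac{1}{3135}\right) + 5189 \cdot \frac{1}{12286}\right) + 19817}{897} = \left(\left(\frac{577}{165} + \frac{5189}{12286}\right) + 19817\right) \frac{1}{897} = \left(\frac{7945207}{2027190} + 19817\right) \frac{1}{897} = \frac{40180769437}{2027190} \cdot \frac{1}{897} = \frac{40180769437}{1818389430}$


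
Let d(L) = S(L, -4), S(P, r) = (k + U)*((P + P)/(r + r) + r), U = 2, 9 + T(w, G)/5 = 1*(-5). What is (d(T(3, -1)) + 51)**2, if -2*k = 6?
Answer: 5625/4 ≈ 1406.3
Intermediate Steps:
k = -3 (k = -1/2*6 = -3)
T(w, G) = -70 (T(w, G) = -45 + 5*(1*(-5)) = -45 + 5*(-5) = -45 - 25 = -70)
S(P, r) = -r - P/r (S(P, r) = (-3 + 2)*((P + P)/(r + r) + r) = -((2*P)/((2*r)) + r) = -((2*P)*(1/(2*r)) + r) = -(P/r + r) = -(r + P/r) = -r - P/r)
d(L) = 4 + L/4 (d(L) = -1*(-4) - 1*L/(-4) = 4 - 1*L*(-1/4) = 4 + L/4)
(d(T(3, -1)) + 51)**2 = ((4 + (1/4)*(-70)) + 51)**2 = ((4 - 35/2) + 51)**2 = (-27/2 + 51)**2 = (75/2)**2 = 5625/4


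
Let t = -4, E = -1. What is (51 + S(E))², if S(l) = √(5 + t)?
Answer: 2704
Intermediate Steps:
S(l) = 1 (S(l) = √(5 - 4) = √1 = 1)
(51 + S(E))² = (51 + 1)² = 52² = 2704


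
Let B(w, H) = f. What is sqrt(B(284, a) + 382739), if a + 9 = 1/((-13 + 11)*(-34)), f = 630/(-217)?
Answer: sqrt(367809389)/31 ≈ 618.66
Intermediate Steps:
f = -90/31 (f = 630*(-1/217) = -90/31 ≈ -2.9032)
a = -611/68 (a = -9 + 1/((-13 + 11)*(-34)) = -9 - 1/34/(-2) = -9 - 1/2*(-1/34) = -9 + 1/68 = -611/68 ≈ -8.9853)
B(w, H) = -90/31
sqrt(B(284, a) + 382739) = sqrt(-90/31 + 382739) = sqrt(11864819/31) = sqrt(367809389)/31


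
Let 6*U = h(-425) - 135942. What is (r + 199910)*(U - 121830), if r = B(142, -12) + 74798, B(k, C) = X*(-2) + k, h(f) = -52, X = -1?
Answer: -119144768924/3 ≈ -3.9715e+10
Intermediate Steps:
B(k, C) = 2 + k (B(k, C) = -1*(-2) + k = 2 + k)
r = 74942 (r = (2 + 142) + 74798 = 144 + 74798 = 74942)
U = -67997/3 (U = (-52 - 135942)/6 = (⅙)*(-135994) = -67997/3 ≈ -22666.)
(r + 199910)*(U - 121830) = (74942 + 199910)*(-67997/3 - 121830) = 274852*(-433487/3) = -119144768924/3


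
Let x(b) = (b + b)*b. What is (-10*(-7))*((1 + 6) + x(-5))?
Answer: 3990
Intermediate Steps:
x(b) = 2*b² (x(b) = (2*b)*b = 2*b²)
(-10*(-7))*((1 + 6) + x(-5)) = (-10*(-7))*((1 + 6) + 2*(-5)²) = 70*(7 + 2*25) = 70*(7 + 50) = 70*57 = 3990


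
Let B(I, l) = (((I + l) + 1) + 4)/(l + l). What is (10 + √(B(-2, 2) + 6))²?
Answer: (20 + √29)²/4 ≈ 161.10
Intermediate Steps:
B(I, l) = (5 + I + l)/(2*l) (B(I, l) = ((1 + I + l) + 4)/((2*l)) = (5 + I + l)*(1/(2*l)) = (5 + I + l)/(2*l))
(10 + √(B(-2, 2) + 6))² = (10 + √((½)*(5 - 2 + 2)/2 + 6))² = (10 + √((½)*(½)*5 + 6))² = (10 + √(5/4 + 6))² = (10 + √(29/4))² = (10 + √29/2)²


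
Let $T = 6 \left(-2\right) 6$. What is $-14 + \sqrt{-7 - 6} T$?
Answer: $-14 - 72 i \sqrt{13} \approx -14.0 - 259.6 i$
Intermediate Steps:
$T = -72$ ($T = \left(-12\right) 6 = -72$)
$-14 + \sqrt{-7 - 6} T = -14 + \sqrt{-7 - 6} \left(-72\right) = -14 + \sqrt{-13} \left(-72\right) = -14 + i \sqrt{13} \left(-72\right) = -14 - 72 i \sqrt{13}$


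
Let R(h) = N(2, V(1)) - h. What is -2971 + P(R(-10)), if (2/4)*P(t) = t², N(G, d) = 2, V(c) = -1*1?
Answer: -2683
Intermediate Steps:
V(c) = -1
R(h) = 2 - h
P(t) = 2*t²
-2971 + P(R(-10)) = -2971 + 2*(2 - 1*(-10))² = -2971 + 2*(2 + 10)² = -2971 + 2*12² = -2971 + 2*144 = -2971 + 288 = -2683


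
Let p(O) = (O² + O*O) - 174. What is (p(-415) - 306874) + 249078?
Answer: 286480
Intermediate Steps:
p(O) = -174 + 2*O² (p(O) = (O² + O²) - 174 = 2*O² - 174 = -174 + 2*O²)
(p(-415) - 306874) + 249078 = ((-174 + 2*(-415)²) - 306874) + 249078 = ((-174 + 2*172225) - 306874) + 249078 = ((-174 + 344450) - 306874) + 249078 = (344276 - 306874) + 249078 = 37402 + 249078 = 286480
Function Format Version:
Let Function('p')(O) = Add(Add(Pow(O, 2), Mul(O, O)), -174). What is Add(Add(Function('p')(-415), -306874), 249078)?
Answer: 286480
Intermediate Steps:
Function('p')(O) = Add(-174, Mul(2, Pow(O, 2))) (Function('p')(O) = Add(Add(Pow(O, 2), Pow(O, 2)), -174) = Add(Mul(2, Pow(O, 2)), -174) = Add(-174, Mul(2, Pow(O, 2))))
Add(Add(Function('p')(-415), -306874), 249078) = Add(Add(Add(-174, Mul(2, Pow(-415, 2))), -306874), 249078) = Add(Add(Add(-174, Mul(2, 172225)), -306874), 249078) = Add(Add(Add(-174, 344450), -306874), 249078) = Add(Add(344276, -306874), 249078) = Add(37402, 249078) = 286480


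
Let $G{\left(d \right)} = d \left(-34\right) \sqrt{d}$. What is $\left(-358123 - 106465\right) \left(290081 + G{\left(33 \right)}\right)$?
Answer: $-134768151628 + 521267736 \sqrt{33} \approx -1.3177 \cdot 10^{11}$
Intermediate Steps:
$G{\left(d \right)} = - 34 d^{\frac{3}{2}}$ ($G{\left(d \right)} = - 34 d \sqrt{d} = - 34 d^{\frac{3}{2}}$)
$\left(-358123 - 106465\right) \left(290081 + G{\left(33 \right)}\right) = \left(-358123 - 106465\right) \left(290081 - 34 \cdot 33^{\frac{3}{2}}\right) = - 464588 \left(290081 - 34 \cdot 33 \sqrt{33}\right) = - 464588 \left(290081 - 1122 \sqrt{33}\right) = -134768151628 + 521267736 \sqrt{33}$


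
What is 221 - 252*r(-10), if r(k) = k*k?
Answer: -24979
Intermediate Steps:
r(k) = k²
221 - 252*r(-10) = 221 - 252*(-10)² = 221 - 252*100 = 221 - 25200 = -24979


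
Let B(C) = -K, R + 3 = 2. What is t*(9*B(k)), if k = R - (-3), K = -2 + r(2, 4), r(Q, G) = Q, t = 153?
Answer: 0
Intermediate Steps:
R = -1 (R = -3 + 2 = -1)
K = 0 (K = -2 + 2 = 0)
k = 2 (k = -1 - (-3) = -1 - 1*(-3) = -1 + 3 = 2)
B(C) = 0 (B(C) = -1*0 = 0)
t*(9*B(k)) = 153*(9*0) = 153*0 = 0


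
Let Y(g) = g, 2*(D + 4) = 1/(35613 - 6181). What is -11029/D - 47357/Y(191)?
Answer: 112848869261/44971905 ≈ 2509.3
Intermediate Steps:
D = -235455/58864 (D = -4 + 1/(2*(35613 - 6181)) = -4 + (½)/29432 = -4 + (½)*(1/29432) = -4 + 1/58864 = -235455/58864 ≈ -4.0000)
-11029/D - 47357/Y(191) = -11029/(-235455/58864) - 47357/191 = -11029*(-58864/235455) - 47357*1/191 = 649211056/235455 - 47357/191 = 112848869261/44971905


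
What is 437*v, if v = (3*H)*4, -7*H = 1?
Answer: -5244/7 ≈ -749.14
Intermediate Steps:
H = -⅐ (H = -⅐*1 = -⅐ ≈ -0.14286)
v = -12/7 (v = (3*(-⅐))*4 = -3/7*4 = -12/7 ≈ -1.7143)
437*v = 437*(-12/7) = -5244/7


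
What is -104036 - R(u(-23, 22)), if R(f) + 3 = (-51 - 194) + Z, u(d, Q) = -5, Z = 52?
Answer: -103840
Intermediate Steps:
R(f) = -196 (R(f) = -3 + ((-51 - 194) + 52) = -3 + (-245 + 52) = -3 - 193 = -196)
-104036 - R(u(-23, 22)) = -104036 - 1*(-196) = -104036 + 196 = -103840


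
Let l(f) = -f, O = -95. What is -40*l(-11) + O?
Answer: -535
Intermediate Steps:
-40*l(-11) + O = -(-40)*(-11) - 95 = -40*11 - 95 = -440 - 95 = -535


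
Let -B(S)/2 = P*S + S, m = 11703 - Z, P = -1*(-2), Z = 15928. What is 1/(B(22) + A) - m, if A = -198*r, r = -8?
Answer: 6134701/1452 ≈ 4225.0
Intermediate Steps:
P = 2
m = -4225 (m = 11703 - 1*15928 = 11703 - 15928 = -4225)
A = 1584 (A = -198*(-8) = 1584)
B(S) = -6*S (B(S) = -2*(2*S + S) = -6*S)
1/(B(22) + A) - m = 1/(-6*22 + 1584) - 1*(-4225) = 1/(-132 + 1584) + 4225 = 1/1452 + 4225 = 6134701/1452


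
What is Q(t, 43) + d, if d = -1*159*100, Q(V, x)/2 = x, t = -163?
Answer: -15814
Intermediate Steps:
Q(V, x) = 2*x
d = -15900 (d = -159*100 = -15900)
Q(t, 43) + d = 2*43 - 15900 = 86 - 15900 = -15814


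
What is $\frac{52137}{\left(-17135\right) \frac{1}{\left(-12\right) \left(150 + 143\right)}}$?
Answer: $\frac{183313692}{17135} \approx 10698.0$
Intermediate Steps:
$\frac{52137}{\left(-17135\right) \frac{1}{\left(-12\right) \left(150 + 143\right)}} = \frac{52137}{\left(-17135\right) \frac{1}{\left(-12\right) 293}} = \frac{52137}{\left(-17135\right) \frac{1}{-3516}} = \frac{52137}{\left(-17135\right) \left(- \frac{1}{3516}\right)} = \frac{52137}{\frac{17135}{3516}} = 52137 \cdot \frac{3516}{17135} = \frac{183313692}{17135}$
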